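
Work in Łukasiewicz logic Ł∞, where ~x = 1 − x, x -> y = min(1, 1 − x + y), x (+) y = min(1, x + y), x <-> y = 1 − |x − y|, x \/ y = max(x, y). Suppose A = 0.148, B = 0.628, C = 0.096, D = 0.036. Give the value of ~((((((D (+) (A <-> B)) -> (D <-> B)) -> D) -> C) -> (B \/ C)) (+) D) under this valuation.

0.248

A <-> B = 1 − |0.148 − 0.628| = 1 − 0.480 = 0.520
D (+) (A <-> B) = min(1, 0.036 + 0.520) = min(1, 0.556) = 0.556
D <-> B = 1 − |0.036 − 0.628| = 1 − 0.592 = 0.408
(D (+) (A <-> B)) -> (D <-> B) = min(1, 1 − 0.556 + 0.408) = min(1, 0.852) = 0.852
((D (+) (A <-> B)) -> (D <-> B)) -> D = min(1, 1 − 0.852 + 0.036) = min(1, 0.184) = 0.184
(((D (+) (A <-> B)) -> (D <-> B)) -> D) -> C = min(1, 1 − 0.184 + 0.096) = min(1, 0.912) = 0.912
B \/ C = max(0.628, 0.096) = 0.628
((((D (+) (A <-> B)) -> (D <-> B)) -> D) -> C) -> (B \/ C) = min(1, 1 − 0.912 + 0.628) = min(1, 0.716) = 0.716
(((((D (+) (A <-> B)) -> (D <-> B)) -> D) -> C) -> (B \/ C)) (+) D = min(1, 0.716 + 0.036) = min(1, 0.752) = 0.752
~((((((D (+) (A <-> B)) -> (D <-> B)) -> D) -> C) -> (B \/ C)) (+) D) = 1 − 0.752 = 0.248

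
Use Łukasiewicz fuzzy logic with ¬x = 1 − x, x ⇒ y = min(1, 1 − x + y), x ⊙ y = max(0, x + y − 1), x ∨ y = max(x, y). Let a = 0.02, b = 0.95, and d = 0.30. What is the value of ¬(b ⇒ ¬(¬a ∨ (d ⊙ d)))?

¬a = 1 − 0.02 = 0.98
d ⊙ d = max(0, 0.30 + 0.30 − 1) = max(0, -0.40) = 0.00
¬a ∨ (d ⊙ d) = max(0.98, 0.00) = 0.98
¬(¬a ∨ (d ⊙ d)) = 1 − 0.98 = 0.02
b ⇒ ¬(¬a ∨ (d ⊙ d)) = min(1, 1 − 0.95 + 0.02) = min(1, 0.07) = 0.07
¬(b ⇒ ¬(¬a ∨ (d ⊙ d))) = 1 − 0.07 = 0.93

0.93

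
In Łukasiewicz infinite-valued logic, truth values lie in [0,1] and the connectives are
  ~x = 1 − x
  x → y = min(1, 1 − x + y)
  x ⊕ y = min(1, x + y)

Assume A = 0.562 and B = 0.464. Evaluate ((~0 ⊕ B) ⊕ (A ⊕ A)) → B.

~0 = 1 − 0.000 = 1.000
~0 ⊕ B = min(1, 1.000 + 0.464) = min(1, 1.464) = 1.000
A ⊕ A = min(1, 0.562 + 0.562) = min(1, 1.124) = 1.000
(~0 ⊕ B) ⊕ (A ⊕ A) = min(1, 1.000 + 1.000) = min(1, 2.000) = 1.000
((~0 ⊕ B) ⊕ (A ⊕ A)) → B = min(1, 1 − 1.000 + 0.464) = min(1, 0.464) = 0.464

0.464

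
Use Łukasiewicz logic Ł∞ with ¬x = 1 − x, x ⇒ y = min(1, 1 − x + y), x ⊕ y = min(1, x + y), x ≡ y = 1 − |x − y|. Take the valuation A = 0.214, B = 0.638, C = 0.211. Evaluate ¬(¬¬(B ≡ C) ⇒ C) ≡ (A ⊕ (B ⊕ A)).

0.362

B ≡ C = 1 − |0.638 − 0.211| = 1 − 0.427 = 0.573
¬(B ≡ C) = 1 − 0.573 = 0.427
¬¬(B ≡ C) = 1 − 0.427 = 0.573
¬¬(B ≡ C) ⇒ C = min(1, 1 − 0.573 + 0.211) = min(1, 0.638) = 0.638
¬(¬¬(B ≡ C) ⇒ C) = 1 − 0.638 = 0.362
B ⊕ A = min(1, 0.638 + 0.214) = min(1, 0.852) = 0.852
A ⊕ (B ⊕ A) = min(1, 0.214 + 0.852) = min(1, 1.066) = 1.000
¬(¬¬(B ≡ C) ⇒ C) ≡ (A ⊕ (B ⊕ A)) = 1 − |0.362 − 1.000| = 1 − 0.638 = 0.362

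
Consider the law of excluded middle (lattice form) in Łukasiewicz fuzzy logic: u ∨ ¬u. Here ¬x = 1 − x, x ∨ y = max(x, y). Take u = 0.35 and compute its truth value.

¬u = 1 − 0.35 = 0.65
u ∨ ¬u = max(0.35, 0.65) = 0.65
(The value 0.65 < 1 shows this instance is not satisfied; not a Ł∞-tautology — its value is max(a, 1−a).)

0.65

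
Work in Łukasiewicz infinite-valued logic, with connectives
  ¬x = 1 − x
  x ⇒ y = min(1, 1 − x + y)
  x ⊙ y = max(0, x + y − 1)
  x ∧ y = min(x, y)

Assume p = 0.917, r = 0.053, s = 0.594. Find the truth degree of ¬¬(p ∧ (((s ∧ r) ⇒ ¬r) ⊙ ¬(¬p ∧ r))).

s ∧ r = min(0.594, 0.053) = 0.053
¬r = 1 − 0.053 = 0.947
(s ∧ r) ⇒ ¬r = min(1, 1 − 0.053 + 0.947) = min(1, 1.894) = 1.000
¬p = 1 − 0.917 = 0.083
¬p ∧ r = min(0.083, 0.053) = 0.053
¬(¬p ∧ r) = 1 − 0.053 = 0.947
((s ∧ r) ⇒ ¬r) ⊙ ¬(¬p ∧ r) = max(0, 1.000 + 0.947 − 1) = max(0, 0.947) = 0.947
p ∧ (((s ∧ r) ⇒ ¬r) ⊙ ¬(¬p ∧ r)) = min(0.917, 0.947) = 0.917
¬(p ∧ (((s ∧ r) ⇒ ¬r) ⊙ ¬(¬p ∧ r))) = 1 − 0.917 = 0.083
¬¬(p ∧ (((s ∧ r) ⇒ ¬r) ⊙ ¬(¬p ∧ r))) = 1 − 0.083 = 0.917

0.917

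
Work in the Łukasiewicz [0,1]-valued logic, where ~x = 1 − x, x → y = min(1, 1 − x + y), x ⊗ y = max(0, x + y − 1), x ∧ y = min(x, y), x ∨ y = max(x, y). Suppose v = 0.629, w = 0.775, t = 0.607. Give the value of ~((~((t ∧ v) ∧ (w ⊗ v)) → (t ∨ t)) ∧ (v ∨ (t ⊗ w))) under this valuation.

t ∧ v = min(0.607, 0.629) = 0.607
w ⊗ v = max(0, 0.775 + 0.629 − 1) = max(0, 0.404) = 0.404
(t ∧ v) ∧ (w ⊗ v) = min(0.607, 0.404) = 0.404
~((t ∧ v) ∧ (w ⊗ v)) = 1 − 0.404 = 0.596
t ∨ t = max(0.607, 0.607) = 0.607
~((t ∧ v) ∧ (w ⊗ v)) → (t ∨ t) = min(1, 1 − 0.596 + 0.607) = min(1, 1.011) = 1.000
t ⊗ w = max(0, 0.607 + 0.775 − 1) = max(0, 0.382) = 0.382
v ∨ (t ⊗ w) = max(0.629, 0.382) = 0.629
(~((t ∧ v) ∧ (w ⊗ v)) → (t ∨ t)) ∧ (v ∨ (t ⊗ w)) = min(1.000, 0.629) = 0.629
~((~((t ∧ v) ∧ (w ⊗ v)) → (t ∨ t)) ∧ (v ∨ (t ⊗ w))) = 1 − 0.629 = 0.371

0.371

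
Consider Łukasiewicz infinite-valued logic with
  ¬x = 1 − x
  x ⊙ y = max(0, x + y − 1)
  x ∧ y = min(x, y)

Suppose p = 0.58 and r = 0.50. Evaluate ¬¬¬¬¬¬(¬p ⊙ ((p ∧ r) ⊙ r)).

¬p = 1 − 0.58 = 0.42
p ∧ r = min(0.58, 0.50) = 0.50
(p ∧ r) ⊙ r = max(0, 0.50 + 0.50 − 1) = max(0, 0.00) = 0.00
¬p ⊙ ((p ∧ r) ⊙ r) = max(0, 0.42 + 0.00 − 1) = max(0, -0.58) = 0.00
¬(¬p ⊙ ((p ∧ r) ⊙ r)) = 1 − 0.00 = 1.00
¬¬(¬p ⊙ ((p ∧ r) ⊙ r)) = 1 − 1.00 = 0.00
¬¬¬(¬p ⊙ ((p ∧ r) ⊙ r)) = 1 − 0.00 = 1.00
¬¬¬¬(¬p ⊙ ((p ∧ r) ⊙ r)) = 1 − 1.00 = 0.00
¬¬¬¬¬(¬p ⊙ ((p ∧ r) ⊙ r)) = 1 − 0.00 = 1.00
¬¬¬¬¬¬(¬p ⊙ ((p ∧ r) ⊙ r)) = 1 − 1.00 = 0.00

0.00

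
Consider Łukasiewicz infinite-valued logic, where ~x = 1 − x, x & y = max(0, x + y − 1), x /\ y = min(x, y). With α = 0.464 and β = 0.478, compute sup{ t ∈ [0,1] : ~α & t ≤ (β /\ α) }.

0.928

~α = 1 − 0.464 = 0.536
So the left factor is ~α = 0.536.
β /\ α = min(0.478, 0.464) = 0.464
So the right-hand bound is β /\ α = 0.464.
The residuum of the Łukasiewicz t-norm gives the supremum: min(1, 1 − 0.536 + 0.464).
1 − 0.536 + 0.464 = 0.928, so t = min(1, 0.928) = 0.928.
Check: 0.536 & 0.928 = max(0, 0.464) = 0.464 ≤ 0.464.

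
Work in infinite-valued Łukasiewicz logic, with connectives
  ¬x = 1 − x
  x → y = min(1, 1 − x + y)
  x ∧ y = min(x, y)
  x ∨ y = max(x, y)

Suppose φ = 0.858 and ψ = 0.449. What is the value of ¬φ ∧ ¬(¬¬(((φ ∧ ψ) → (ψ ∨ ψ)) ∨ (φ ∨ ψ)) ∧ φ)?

¬φ = 1 − 0.858 = 0.142
φ ∧ ψ = min(0.858, 0.449) = 0.449
ψ ∨ ψ = max(0.449, 0.449) = 0.449
(φ ∧ ψ) → (ψ ∨ ψ) = min(1, 1 − 0.449 + 0.449) = min(1, 1.000) = 1.000
φ ∨ ψ = max(0.858, 0.449) = 0.858
((φ ∧ ψ) → (ψ ∨ ψ)) ∨ (φ ∨ ψ) = max(1.000, 0.858) = 1.000
¬(((φ ∧ ψ) → (ψ ∨ ψ)) ∨ (φ ∨ ψ)) = 1 − 1.000 = 0.000
¬¬(((φ ∧ ψ) → (ψ ∨ ψ)) ∨ (φ ∨ ψ)) = 1 − 0.000 = 1.000
¬¬(((φ ∧ ψ) → (ψ ∨ ψ)) ∨ (φ ∨ ψ)) ∧ φ = min(1.000, 0.858) = 0.858
¬(¬¬(((φ ∧ ψ) → (ψ ∨ ψ)) ∨ (φ ∨ ψ)) ∧ φ) = 1 − 0.858 = 0.142
¬φ ∧ ¬(¬¬(((φ ∧ ψ) → (ψ ∨ ψ)) ∨ (φ ∨ ψ)) ∧ φ) = min(0.142, 0.142) = 0.142

0.142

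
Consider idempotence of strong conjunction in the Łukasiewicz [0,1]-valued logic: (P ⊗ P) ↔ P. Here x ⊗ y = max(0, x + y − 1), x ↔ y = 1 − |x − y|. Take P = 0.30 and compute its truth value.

0.70

P ⊗ P = max(0, 0.30 + 0.30 − 1) = max(0, -0.40) = 0.00
(P ⊗ P) ↔ P = 1 − |0.00 − 0.30| = 1 − 0.30 = 0.70
(The value 0.70 < 1 shows this instance is not satisfied; fails in Ł∞ since a ⊗ a = max(0, 2a−1) ≠ a in general.)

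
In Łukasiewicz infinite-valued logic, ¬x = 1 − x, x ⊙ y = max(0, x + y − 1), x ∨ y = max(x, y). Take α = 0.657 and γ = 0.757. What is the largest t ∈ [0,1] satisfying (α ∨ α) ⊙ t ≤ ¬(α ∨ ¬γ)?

α ∨ α = max(0.657, 0.657) = 0.657
So the left factor is α ∨ α = 0.657.
¬γ = 1 − 0.757 = 0.243
α ∨ ¬γ = max(0.657, 0.243) = 0.657
¬(α ∨ ¬γ) = 1 − 0.657 = 0.343
So the right-hand bound is ¬(α ∨ ¬γ) = 0.343.
The residuum of the Łukasiewicz t-norm gives the supremum: min(1, 1 − 0.657 + 0.343).
1 − 0.657 + 0.343 = 0.686, so t = min(1, 0.686) = 0.686.
Check: 0.657 ⊙ 0.686 = max(0, 0.343) = 0.343 ≤ 0.343.

0.686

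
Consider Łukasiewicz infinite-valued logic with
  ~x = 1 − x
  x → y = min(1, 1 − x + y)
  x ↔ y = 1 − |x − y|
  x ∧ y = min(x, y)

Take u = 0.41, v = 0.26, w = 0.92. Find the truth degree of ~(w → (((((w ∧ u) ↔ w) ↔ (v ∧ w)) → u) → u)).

w ∧ u = min(0.92, 0.41) = 0.41
(w ∧ u) ↔ w = 1 − |0.41 − 0.92| = 1 − 0.51 = 0.49
v ∧ w = min(0.26, 0.92) = 0.26
((w ∧ u) ↔ w) ↔ (v ∧ w) = 1 − |0.49 − 0.26| = 1 − 0.23 = 0.77
(((w ∧ u) ↔ w) ↔ (v ∧ w)) → u = min(1, 1 − 0.77 + 0.41) = min(1, 0.64) = 0.64
((((w ∧ u) ↔ w) ↔ (v ∧ w)) → u) → u = min(1, 1 − 0.64 + 0.41) = min(1, 0.77) = 0.77
w → (((((w ∧ u) ↔ w) ↔ (v ∧ w)) → u) → u) = min(1, 1 − 0.92 + 0.77) = min(1, 0.85) = 0.85
~(w → (((((w ∧ u) ↔ w) ↔ (v ∧ w)) → u) → u)) = 1 − 0.85 = 0.15

0.15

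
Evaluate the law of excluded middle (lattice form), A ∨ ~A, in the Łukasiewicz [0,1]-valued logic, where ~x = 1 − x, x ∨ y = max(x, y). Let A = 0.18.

~A = 1 − 0.18 = 0.82
A ∨ ~A = max(0.18, 0.82) = 0.82
(The value 0.82 < 1 shows this instance is not satisfied; not a Ł∞-tautology — its value is max(a, 1−a).)

0.82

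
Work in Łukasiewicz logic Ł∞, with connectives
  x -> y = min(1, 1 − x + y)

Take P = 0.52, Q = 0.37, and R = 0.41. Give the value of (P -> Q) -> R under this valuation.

P -> Q = min(1, 1 − 0.52 + 0.37) = min(1, 0.85) = 0.85
(P -> Q) -> R = min(1, 1 − 0.85 + 0.41) = min(1, 0.56) = 0.56

0.56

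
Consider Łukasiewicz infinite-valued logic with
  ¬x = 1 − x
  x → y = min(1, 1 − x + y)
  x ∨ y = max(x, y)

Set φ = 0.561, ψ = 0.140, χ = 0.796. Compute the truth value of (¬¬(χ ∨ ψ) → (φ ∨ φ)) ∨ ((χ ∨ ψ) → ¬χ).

χ ∨ ψ = max(0.796, 0.140) = 0.796
¬(χ ∨ ψ) = 1 − 0.796 = 0.204
¬¬(χ ∨ ψ) = 1 − 0.204 = 0.796
φ ∨ φ = max(0.561, 0.561) = 0.561
¬¬(χ ∨ ψ) → (φ ∨ φ) = min(1, 1 − 0.796 + 0.561) = min(1, 0.765) = 0.765
¬χ = 1 − 0.796 = 0.204
(χ ∨ ψ) → ¬χ = min(1, 1 − 0.796 + 0.204) = min(1, 0.408) = 0.408
(¬¬(χ ∨ ψ) → (φ ∨ φ)) ∨ ((χ ∨ ψ) → ¬χ) = max(0.765, 0.408) = 0.765

0.765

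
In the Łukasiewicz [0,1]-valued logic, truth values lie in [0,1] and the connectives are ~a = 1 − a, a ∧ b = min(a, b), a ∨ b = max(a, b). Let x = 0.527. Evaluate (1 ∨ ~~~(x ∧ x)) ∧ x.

x ∧ x = min(0.527, 0.527) = 0.527
~(x ∧ x) = 1 − 0.527 = 0.473
~~(x ∧ x) = 1 − 0.473 = 0.527
~~~(x ∧ x) = 1 − 0.527 = 0.473
1 ∨ ~~~(x ∧ x) = max(1.000, 0.473) = 1.000
(1 ∨ ~~~(x ∧ x)) ∧ x = min(1.000, 0.527) = 0.527

0.527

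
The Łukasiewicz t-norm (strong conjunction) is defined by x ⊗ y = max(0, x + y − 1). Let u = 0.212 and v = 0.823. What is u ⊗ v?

u ⊗ v = max(0, 0.212 + 0.823 − 1) = max(0, 0.035) = 0.035
For comparison, the Gödel (minimum) t-norm min(x, y) would give 0.212.

0.035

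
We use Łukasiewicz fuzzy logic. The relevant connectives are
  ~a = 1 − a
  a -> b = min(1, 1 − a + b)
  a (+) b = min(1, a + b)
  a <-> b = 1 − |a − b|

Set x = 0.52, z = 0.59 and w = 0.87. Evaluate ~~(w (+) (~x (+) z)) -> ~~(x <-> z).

~x = 1 − 0.52 = 0.48
~x (+) z = min(1, 0.48 + 0.59) = min(1, 1.07) = 1.00
w (+) (~x (+) z) = min(1, 0.87 + 1.00) = min(1, 1.87) = 1.00
~(w (+) (~x (+) z)) = 1 − 1.00 = 0.00
~~(w (+) (~x (+) z)) = 1 − 0.00 = 1.00
x <-> z = 1 − |0.52 − 0.59| = 1 − 0.07 = 0.93
~(x <-> z) = 1 − 0.93 = 0.07
~~(x <-> z) = 1 − 0.07 = 0.93
~~(w (+) (~x (+) z)) -> ~~(x <-> z) = min(1, 1 − 1.00 + 0.93) = min(1, 0.93) = 0.93

0.93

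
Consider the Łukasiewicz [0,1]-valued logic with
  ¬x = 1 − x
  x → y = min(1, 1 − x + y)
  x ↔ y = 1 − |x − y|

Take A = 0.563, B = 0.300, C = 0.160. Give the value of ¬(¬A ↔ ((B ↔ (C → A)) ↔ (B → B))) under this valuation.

¬A = 1 − 0.563 = 0.437
C → A = min(1, 1 − 0.160 + 0.563) = min(1, 1.403) = 1.000
B ↔ (C → A) = 1 − |0.300 − 1.000| = 1 − 0.700 = 0.300
B → B = min(1, 1 − 0.300 + 0.300) = min(1, 1.000) = 1.000
(B ↔ (C → A)) ↔ (B → B) = 1 − |0.300 − 1.000| = 1 − 0.700 = 0.300
¬A ↔ ((B ↔ (C → A)) ↔ (B → B)) = 1 − |0.437 − 0.300| = 1 − 0.137 = 0.863
¬(¬A ↔ ((B ↔ (C → A)) ↔ (B → B))) = 1 − 0.863 = 0.137

0.137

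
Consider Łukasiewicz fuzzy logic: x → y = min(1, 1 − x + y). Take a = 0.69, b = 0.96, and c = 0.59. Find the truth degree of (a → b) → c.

a → b = min(1, 1 − 0.69 + 0.96) = min(1, 1.27) = 1.00
(a → b) → c = min(1, 1 − 1.00 + 0.59) = min(1, 0.59) = 0.59

0.59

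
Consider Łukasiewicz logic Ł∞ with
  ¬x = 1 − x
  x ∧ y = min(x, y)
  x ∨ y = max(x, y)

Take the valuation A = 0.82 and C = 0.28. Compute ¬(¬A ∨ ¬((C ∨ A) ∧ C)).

¬A = 1 − 0.82 = 0.18
C ∨ A = max(0.28, 0.82) = 0.82
(C ∨ A) ∧ C = min(0.82, 0.28) = 0.28
¬((C ∨ A) ∧ C) = 1 − 0.28 = 0.72
¬A ∨ ¬((C ∨ A) ∧ C) = max(0.18, 0.72) = 0.72
¬(¬A ∨ ¬((C ∨ A) ∧ C)) = 1 − 0.72 = 0.28

0.28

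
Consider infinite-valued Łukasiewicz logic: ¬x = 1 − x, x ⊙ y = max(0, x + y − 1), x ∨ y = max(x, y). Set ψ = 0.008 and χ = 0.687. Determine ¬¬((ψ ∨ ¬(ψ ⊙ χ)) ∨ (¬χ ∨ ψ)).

ψ ⊙ χ = max(0, 0.008 + 0.687 − 1) = max(0, -0.305) = 0.000
¬(ψ ⊙ χ) = 1 − 0.000 = 1.000
ψ ∨ ¬(ψ ⊙ χ) = max(0.008, 1.000) = 1.000
¬χ = 1 − 0.687 = 0.313
¬χ ∨ ψ = max(0.313, 0.008) = 0.313
(ψ ∨ ¬(ψ ⊙ χ)) ∨ (¬χ ∨ ψ) = max(1.000, 0.313) = 1.000
¬((ψ ∨ ¬(ψ ⊙ χ)) ∨ (¬χ ∨ ψ)) = 1 − 1.000 = 0.000
¬¬((ψ ∨ ¬(ψ ⊙ χ)) ∨ (¬χ ∨ ψ)) = 1 − 0.000 = 1.000

1.000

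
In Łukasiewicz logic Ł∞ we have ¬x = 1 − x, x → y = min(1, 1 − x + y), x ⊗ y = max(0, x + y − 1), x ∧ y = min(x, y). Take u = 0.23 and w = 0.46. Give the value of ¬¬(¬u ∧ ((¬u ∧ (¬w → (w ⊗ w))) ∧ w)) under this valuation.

¬u = 1 − 0.23 = 0.77
¬w = 1 − 0.46 = 0.54
w ⊗ w = max(0, 0.46 + 0.46 − 1) = max(0, -0.08) = 0.00
¬w → (w ⊗ w) = min(1, 1 − 0.54 + 0.00) = min(1, 0.46) = 0.46
¬u ∧ (¬w → (w ⊗ w)) = min(0.77, 0.46) = 0.46
(¬u ∧ (¬w → (w ⊗ w))) ∧ w = min(0.46, 0.46) = 0.46
¬u ∧ ((¬u ∧ (¬w → (w ⊗ w))) ∧ w) = min(0.77, 0.46) = 0.46
¬(¬u ∧ ((¬u ∧ (¬w → (w ⊗ w))) ∧ w)) = 1 − 0.46 = 0.54
¬¬(¬u ∧ ((¬u ∧ (¬w → (w ⊗ w))) ∧ w)) = 1 − 0.54 = 0.46

0.46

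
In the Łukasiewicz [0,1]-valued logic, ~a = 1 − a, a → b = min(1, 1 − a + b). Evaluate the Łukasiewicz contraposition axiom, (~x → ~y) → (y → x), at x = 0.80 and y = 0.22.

1.00

~x = 1 − 0.80 = 0.20
~y = 1 − 0.22 = 0.78
~x → ~y = min(1, 1 − 0.20 + 0.78) = min(1, 1.58) = 1.00
y → x = min(1, 1 − 0.22 + 0.80) = min(1, 1.58) = 1.00
(~x → ~y) → (y → x) = min(1, 1 − 1.00 + 1.00) = min(1, 1.00) = 1.00
(As expected: an axiom of Ł∞, always 1.)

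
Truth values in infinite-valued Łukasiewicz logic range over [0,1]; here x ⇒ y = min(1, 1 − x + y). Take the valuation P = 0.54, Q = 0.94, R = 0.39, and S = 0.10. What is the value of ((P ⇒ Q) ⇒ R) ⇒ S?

P ⇒ Q = min(1, 1 − 0.54 + 0.94) = min(1, 1.40) = 1.00
(P ⇒ Q) ⇒ R = min(1, 1 − 1.00 + 0.39) = min(1, 0.39) = 0.39
((P ⇒ Q) ⇒ R) ⇒ S = min(1, 1 − 0.39 + 0.10) = min(1, 0.71) = 0.71

0.71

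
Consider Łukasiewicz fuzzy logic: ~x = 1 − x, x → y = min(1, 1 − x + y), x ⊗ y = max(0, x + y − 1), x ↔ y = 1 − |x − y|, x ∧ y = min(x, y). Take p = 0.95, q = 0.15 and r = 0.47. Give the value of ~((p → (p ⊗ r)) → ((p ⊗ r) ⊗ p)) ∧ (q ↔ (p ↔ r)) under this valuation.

0.10

p ⊗ r = max(0, 0.95 + 0.47 − 1) = max(0, 0.42) = 0.42
p → (p ⊗ r) = min(1, 1 − 0.95 + 0.42) = min(1, 0.47) = 0.47
(p ⊗ r) ⊗ p = max(0, 0.42 + 0.95 − 1) = max(0, 0.37) = 0.37
(p → (p ⊗ r)) → ((p ⊗ r) ⊗ p) = min(1, 1 − 0.47 + 0.37) = min(1, 0.90) = 0.90
~((p → (p ⊗ r)) → ((p ⊗ r) ⊗ p)) = 1 − 0.90 = 0.10
p ↔ r = 1 − |0.95 − 0.47| = 1 − 0.48 = 0.52
q ↔ (p ↔ r) = 1 − |0.15 − 0.52| = 1 − 0.37 = 0.63
~((p → (p ⊗ r)) → ((p ⊗ r) ⊗ p)) ∧ (q ↔ (p ↔ r)) = min(0.10, 0.63) = 0.10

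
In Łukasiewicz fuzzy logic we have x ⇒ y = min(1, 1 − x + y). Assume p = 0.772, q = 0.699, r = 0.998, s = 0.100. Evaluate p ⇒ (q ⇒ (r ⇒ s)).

0.631

r ⇒ s = min(1, 1 − 0.998 + 0.100) = min(1, 0.102) = 0.102
q ⇒ (r ⇒ s) = min(1, 1 − 0.699 + 0.102) = min(1, 0.403) = 0.403
p ⇒ (q ⇒ (r ⇒ s)) = min(1, 1 − 0.772 + 0.403) = min(1, 0.631) = 0.631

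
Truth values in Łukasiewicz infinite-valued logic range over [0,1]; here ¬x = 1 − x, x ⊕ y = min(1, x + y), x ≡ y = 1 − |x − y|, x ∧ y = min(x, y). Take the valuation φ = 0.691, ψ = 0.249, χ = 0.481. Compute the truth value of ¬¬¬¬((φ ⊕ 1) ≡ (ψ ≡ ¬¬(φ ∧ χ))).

0.768

φ ⊕ 1 = min(1, 0.691 + 1.000) = min(1, 1.691) = 1.000
φ ∧ χ = min(0.691, 0.481) = 0.481
¬(φ ∧ χ) = 1 − 0.481 = 0.519
¬¬(φ ∧ χ) = 1 − 0.519 = 0.481
ψ ≡ ¬¬(φ ∧ χ) = 1 − |0.249 − 0.481| = 1 − 0.232 = 0.768
(φ ⊕ 1) ≡ (ψ ≡ ¬¬(φ ∧ χ)) = 1 − |1.000 − 0.768| = 1 − 0.232 = 0.768
¬((φ ⊕ 1) ≡ (ψ ≡ ¬¬(φ ∧ χ))) = 1 − 0.768 = 0.232
¬¬((φ ⊕ 1) ≡ (ψ ≡ ¬¬(φ ∧ χ))) = 1 − 0.232 = 0.768
¬¬¬((φ ⊕ 1) ≡ (ψ ≡ ¬¬(φ ∧ χ))) = 1 − 0.768 = 0.232
¬¬¬¬((φ ⊕ 1) ≡ (ψ ≡ ¬¬(φ ∧ χ))) = 1 − 0.232 = 0.768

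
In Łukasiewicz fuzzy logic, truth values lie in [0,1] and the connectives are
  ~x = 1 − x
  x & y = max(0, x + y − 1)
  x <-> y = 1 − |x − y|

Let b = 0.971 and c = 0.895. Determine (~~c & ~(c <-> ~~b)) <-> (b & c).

~c = 1 − 0.895 = 0.105
~~c = 1 − 0.105 = 0.895
~b = 1 − 0.971 = 0.029
~~b = 1 − 0.029 = 0.971
c <-> ~~b = 1 − |0.895 − 0.971| = 1 − 0.076 = 0.924
~(c <-> ~~b) = 1 − 0.924 = 0.076
~~c & ~(c <-> ~~b) = max(0, 0.895 + 0.076 − 1) = max(0, -0.029) = 0.000
b & c = max(0, 0.971 + 0.895 − 1) = max(0, 0.866) = 0.866
(~~c & ~(c <-> ~~b)) <-> (b & c) = 1 − |0.000 − 0.866| = 1 − 0.866 = 0.134

0.134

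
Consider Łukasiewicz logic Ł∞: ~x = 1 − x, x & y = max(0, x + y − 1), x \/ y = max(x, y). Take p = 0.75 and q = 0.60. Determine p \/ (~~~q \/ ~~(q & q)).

0.75

~q = 1 − 0.60 = 0.40
~~q = 1 − 0.40 = 0.60
~~~q = 1 − 0.60 = 0.40
q & q = max(0, 0.60 + 0.60 − 1) = max(0, 0.20) = 0.20
~(q & q) = 1 − 0.20 = 0.80
~~(q & q) = 1 − 0.80 = 0.20
~~~q \/ ~~(q & q) = max(0.40, 0.20) = 0.40
p \/ (~~~q \/ ~~(q & q)) = max(0.75, 0.40) = 0.75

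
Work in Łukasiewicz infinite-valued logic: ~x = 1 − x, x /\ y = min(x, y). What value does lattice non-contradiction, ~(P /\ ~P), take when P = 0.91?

~P = 1 − 0.91 = 0.09
P /\ ~P = min(0.91, 0.09) = 0.09
~(P /\ ~P) = 1 − 0.09 = 0.91
(The value 0.91 < 1 shows this instance is not satisfied; not a Ł∞-tautology — its value is 1 − min(a, 1−a).)

0.91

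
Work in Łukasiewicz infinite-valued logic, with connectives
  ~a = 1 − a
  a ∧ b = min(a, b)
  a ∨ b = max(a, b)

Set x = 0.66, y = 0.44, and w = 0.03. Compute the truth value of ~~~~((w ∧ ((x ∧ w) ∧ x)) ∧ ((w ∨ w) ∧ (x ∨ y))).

x ∧ w = min(0.66, 0.03) = 0.03
(x ∧ w) ∧ x = min(0.03, 0.66) = 0.03
w ∧ ((x ∧ w) ∧ x) = min(0.03, 0.03) = 0.03
w ∨ w = max(0.03, 0.03) = 0.03
x ∨ y = max(0.66, 0.44) = 0.66
(w ∨ w) ∧ (x ∨ y) = min(0.03, 0.66) = 0.03
(w ∧ ((x ∧ w) ∧ x)) ∧ ((w ∨ w) ∧ (x ∨ y)) = min(0.03, 0.03) = 0.03
~((w ∧ ((x ∧ w) ∧ x)) ∧ ((w ∨ w) ∧ (x ∨ y))) = 1 − 0.03 = 0.97
~~((w ∧ ((x ∧ w) ∧ x)) ∧ ((w ∨ w) ∧ (x ∨ y))) = 1 − 0.97 = 0.03
~~~((w ∧ ((x ∧ w) ∧ x)) ∧ ((w ∨ w) ∧ (x ∨ y))) = 1 − 0.03 = 0.97
~~~~((w ∧ ((x ∧ w) ∧ x)) ∧ ((w ∨ w) ∧ (x ∨ y))) = 1 − 0.97 = 0.03

0.03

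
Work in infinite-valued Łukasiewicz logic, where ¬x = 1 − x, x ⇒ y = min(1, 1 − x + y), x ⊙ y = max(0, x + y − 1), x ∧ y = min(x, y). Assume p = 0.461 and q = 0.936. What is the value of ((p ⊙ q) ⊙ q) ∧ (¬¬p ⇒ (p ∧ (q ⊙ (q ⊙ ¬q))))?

p ⊙ q = max(0, 0.461 + 0.936 − 1) = max(0, 0.397) = 0.397
(p ⊙ q) ⊙ q = max(0, 0.397 + 0.936 − 1) = max(0, 0.333) = 0.333
¬p = 1 − 0.461 = 0.539
¬¬p = 1 − 0.539 = 0.461
¬q = 1 − 0.936 = 0.064
q ⊙ ¬q = max(0, 0.936 + 0.064 − 1) = max(0, 0.000) = 0.000
q ⊙ (q ⊙ ¬q) = max(0, 0.936 + 0.000 − 1) = max(0, -0.064) = 0.000
p ∧ (q ⊙ (q ⊙ ¬q)) = min(0.461, 0.000) = 0.000
¬¬p ⇒ (p ∧ (q ⊙ (q ⊙ ¬q))) = min(1, 1 − 0.461 + 0.000) = min(1, 0.539) = 0.539
((p ⊙ q) ⊙ q) ∧ (¬¬p ⇒ (p ∧ (q ⊙ (q ⊙ ¬q)))) = min(0.333, 0.539) = 0.333

0.333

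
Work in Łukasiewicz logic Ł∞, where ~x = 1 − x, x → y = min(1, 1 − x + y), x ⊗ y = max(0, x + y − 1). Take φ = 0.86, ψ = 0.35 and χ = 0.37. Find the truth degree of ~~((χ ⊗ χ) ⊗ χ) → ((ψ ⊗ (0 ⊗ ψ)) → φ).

1.00

χ ⊗ χ = max(0, 0.37 + 0.37 − 1) = max(0, -0.26) = 0.00
(χ ⊗ χ) ⊗ χ = max(0, 0.00 + 0.37 − 1) = max(0, -0.63) = 0.00
~((χ ⊗ χ) ⊗ χ) = 1 − 0.00 = 1.00
~~((χ ⊗ χ) ⊗ χ) = 1 − 1.00 = 0.00
0 ⊗ ψ = max(0, 0.00 + 0.35 − 1) = max(0, -0.65) = 0.00
ψ ⊗ (0 ⊗ ψ) = max(0, 0.35 + 0.00 − 1) = max(0, -0.65) = 0.00
(ψ ⊗ (0 ⊗ ψ)) → φ = min(1, 1 − 0.00 + 0.86) = min(1, 1.86) = 1.00
~~((χ ⊗ χ) ⊗ χ) → ((ψ ⊗ (0 ⊗ ψ)) → φ) = min(1, 1 − 0.00 + 1.00) = min(1, 2.00) = 1.00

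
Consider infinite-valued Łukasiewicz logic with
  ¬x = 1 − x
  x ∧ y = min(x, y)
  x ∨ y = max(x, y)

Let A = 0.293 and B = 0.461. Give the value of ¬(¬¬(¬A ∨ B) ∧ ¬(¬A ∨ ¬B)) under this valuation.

¬A = 1 − 0.293 = 0.707
¬A ∨ B = max(0.707, 0.461) = 0.707
¬(¬A ∨ B) = 1 − 0.707 = 0.293
¬¬(¬A ∨ B) = 1 − 0.293 = 0.707
¬B = 1 − 0.461 = 0.539
¬A ∨ ¬B = max(0.707, 0.539) = 0.707
¬(¬A ∨ ¬B) = 1 − 0.707 = 0.293
¬¬(¬A ∨ B) ∧ ¬(¬A ∨ ¬B) = min(0.707, 0.293) = 0.293
¬(¬¬(¬A ∨ B) ∧ ¬(¬A ∨ ¬B)) = 1 − 0.293 = 0.707

0.707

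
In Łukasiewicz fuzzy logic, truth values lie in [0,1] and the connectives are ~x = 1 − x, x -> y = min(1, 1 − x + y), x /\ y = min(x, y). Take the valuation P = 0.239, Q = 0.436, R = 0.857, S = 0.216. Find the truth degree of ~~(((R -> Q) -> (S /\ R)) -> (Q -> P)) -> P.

0.239

R -> Q = min(1, 1 − 0.857 + 0.436) = min(1, 0.579) = 0.579
S /\ R = min(0.216, 0.857) = 0.216
(R -> Q) -> (S /\ R) = min(1, 1 − 0.579 + 0.216) = min(1, 0.637) = 0.637
Q -> P = min(1, 1 − 0.436 + 0.239) = min(1, 0.803) = 0.803
((R -> Q) -> (S /\ R)) -> (Q -> P) = min(1, 1 − 0.637 + 0.803) = min(1, 1.166) = 1.000
~(((R -> Q) -> (S /\ R)) -> (Q -> P)) = 1 − 1.000 = 0.000
~~(((R -> Q) -> (S /\ R)) -> (Q -> P)) = 1 − 0.000 = 1.000
~~(((R -> Q) -> (S /\ R)) -> (Q -> P)) -> P = min(1, 1 − 1.000 + 0.239) = min(1, 0.239) = 0.239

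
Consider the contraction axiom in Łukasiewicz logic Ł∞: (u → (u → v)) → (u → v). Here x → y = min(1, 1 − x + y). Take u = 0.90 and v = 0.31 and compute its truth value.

u → v = min(1, 1 − 0.90 + 0.31) = min(1, 0.41) = 0.41
u → (u → v) = min(1, 1 − 0.90 + 0.41) = min(1, 0.51) = 0.51
(u → (u → v)) → (u → v) = min(1, 1 − 0.51 + 0.41) = min(1, 0.90) = 0.90
(The value 0.90 < 1 shows this instance is not satisfied; fails in Ł∞ (the t-norm is not idempotent).)

0.90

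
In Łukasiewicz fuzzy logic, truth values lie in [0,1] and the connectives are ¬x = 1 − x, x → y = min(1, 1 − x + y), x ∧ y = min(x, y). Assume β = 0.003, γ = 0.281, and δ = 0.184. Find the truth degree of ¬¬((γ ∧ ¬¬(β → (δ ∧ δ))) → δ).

δ ∧ δ = min(0.184, 0.184) = 0.184
β → (δ ∧ δ) = min(1, 1 − 0.003 + 0.184) = min(1, 1.181) = 1.000
¬(β → (δ ∧ δ)) = 1 − 1.000 = 0.000
¬¬(β → (δ ∧ δ)) = 1 − 0.000 = 1.000
γ ∧ ¬¬(β → (δ ∧ δ)) = min(0.281, 1.000) = 0.281
(γ ∧ ¬¬(β → (δ ∧ δ))) → δ = min(1, 1 − 0.281 + 0.184) = min(1, 0.903) = 0.903
¬((γ ∧ ¬¬(β → (δ ∧ δ))) → δ) = 1 − 0.903 = 0.097
¬¬((γ ∧ ¬¬(β → (δ ∧ δ))) → δ) = 1 − 0.097 = 0.903

0.903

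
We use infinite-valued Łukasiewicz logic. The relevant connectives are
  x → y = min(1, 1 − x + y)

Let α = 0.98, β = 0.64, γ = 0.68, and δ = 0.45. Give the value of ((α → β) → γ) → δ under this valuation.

0.45

α → β = min(1, 1 − 0.98 + 0.64) = min(1, 0.66) = 0.66
(α → β) → γ = min(1, 1 − 0.66 + 0.68) = min(1, 1.02) = 1.00
((α → β) → γ) → δ = min(1, 1 − 1.00 + 0.45) = min(1, 0.45) = 0.45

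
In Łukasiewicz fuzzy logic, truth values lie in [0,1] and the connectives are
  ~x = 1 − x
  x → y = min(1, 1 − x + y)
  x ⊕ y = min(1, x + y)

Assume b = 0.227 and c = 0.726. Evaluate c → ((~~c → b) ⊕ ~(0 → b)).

~c = 1 − 0.726 = 0.274
~~c = 1 − 0.274 = 0.726
~~c → b = min(1, 1 − 0.726 + 0.227) = min(1, 0.501) = 0.501
0 → b = min(1, 1 − 0.000 + 0.227) = min(1, 1.227) = 1.000
~(0 → b) = 1 − 1.000 = 0.000
(~~c → b) ⊕ ~(0 → b) = min(1, 0.501 + 0.000) = min(1, 0.501) = 0.501
c → ((~~c → b) ⊕ ~(0 → b)) = min(1, 1 − 0.726 + 0.501) = min(1, 0.775) = 0.775

0.775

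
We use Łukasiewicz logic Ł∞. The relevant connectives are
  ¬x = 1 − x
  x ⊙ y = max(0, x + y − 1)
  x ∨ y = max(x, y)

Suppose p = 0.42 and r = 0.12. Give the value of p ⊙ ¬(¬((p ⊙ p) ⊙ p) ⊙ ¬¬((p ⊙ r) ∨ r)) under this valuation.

p ⊙ p = max(0, 0.42 + 0.42 − 1) = max(0, -0.16) = 0.00
(p ⊙ p) ⊙ p = max(0, 0.00 + 0.42 − 1) = max(0, -0.58) = 0.00
¬((p ⊙ p) ⊙ p) = 1 − 0.00 = 1.00
p ⊙ r = max(0, 0.42 + 0.12 − 1) = max(0, -0.46) = 0.00
(p ⊙ r) ∨ r = max(0.00, 0.12) = 0.12
¬((p ⊙ r) ∨ r) = 1 − 0.12 = 0.88
¬¬((p ⊙ r) ∨ r) = 1 − 0.88 = 0.12
¬((p ⊙ p) ⊙ p) ⊙ ¬¬((p ⊙ r) ∨ r) = max(0, 1.00 + 0.12 − 1) = max(0, 0.12) = 0.12
¬(¬((p ⊙ p) ⊙ p) ⊙ ¬¬((p ⊙ r) ∨ r)) = 1 − 0.12 = 0.88
p ⊙ ¬(¬((p ⊙ p) ⊙ p) ⊙ ¬¬((p ⊙ r) ∨ r)) = max(0, 0.42 + 0.88 − 1) = max(0, 0.30) = 0.30

0.30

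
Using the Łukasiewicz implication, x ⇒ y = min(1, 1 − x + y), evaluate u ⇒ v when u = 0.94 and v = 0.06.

u ⇒ v = min(1, 1 − 0.94 + 0.06) = min(1, 0.12) = 0.12
For comparison, the Gödel implication (1 if x ≤ y else y) would give 0.06.

0.12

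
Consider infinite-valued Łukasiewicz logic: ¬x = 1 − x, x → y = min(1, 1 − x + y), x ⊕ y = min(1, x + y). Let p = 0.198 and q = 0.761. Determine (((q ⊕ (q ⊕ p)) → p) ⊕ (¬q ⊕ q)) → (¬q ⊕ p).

q ⊕ p = min(1, 0.761 + 0.198) = min(1, 0.959) = 0.959
q ⊕ (q ⊕ p) = min(1, 0.761 + 0.959) = min(1, 1.720) = 1.000
(q ⊕ (q ⊕ p)) → p = min(1, 1 − 1.000 + 0.198) = min(1, 0.198) = 0.198
¬q = 1 − 0.761 = 0.239
¬q ⊕ q = min(1, 0.239 + 0.761) = min(1, 1.000) = 1.000
((q ⊕ (q ⊕ p)) → p) ⊕ (¬q ⊕ q) = min(1, 0.198 + 1.000) = min(1, 1.198) = 1.000
¬q ⊕ p = min(1, 0.239 + 0.198) = min(1, 0.437) = 0.437
(((q ⊕ (q ⊕ p)) → p) ⊕ (¬q ⊕ q)) → (¬q ⊕ p) = min(1, 1 − 1.000 + 0.437) = min(1, 0.437) = 0.437

0.437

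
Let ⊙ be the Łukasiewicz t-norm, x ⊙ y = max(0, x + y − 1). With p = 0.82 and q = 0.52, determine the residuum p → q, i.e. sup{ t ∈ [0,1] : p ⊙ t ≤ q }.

0.70

The residuum of the Łukasiewicz t-norm gives the supremum: min(1, 1 − 0.82 + 0.52).
1 − 0.82 + 0.52 = 0.70, so t = min(1, 0.70) = 0.70.
Check: 0.82 ⊙ 0.70 = max(0, 0.52) = 0.52 ≤ 0.52.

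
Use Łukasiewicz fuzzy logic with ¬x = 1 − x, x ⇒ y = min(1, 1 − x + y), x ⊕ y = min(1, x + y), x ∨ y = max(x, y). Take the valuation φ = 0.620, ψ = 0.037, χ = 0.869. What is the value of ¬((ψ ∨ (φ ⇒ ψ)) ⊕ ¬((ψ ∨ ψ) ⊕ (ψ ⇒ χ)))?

φ ⇒ ψ = min(1, 1 − 0.620 + 0.037) = min(1, 0.417) = 0.417
ψ ∨ (φ ⇒ ψ) = max(0.037, 0.417) = 0.417
ψ ∨ ψ = max(0.037, 0.037) = 0.037
ψ ⇒ χ = min(1, 1 − 0.037 + 0.869) = min(1, 1.832) = 1.000
(ψ ∨ ψ) ⊕ (ψ ⇒ χ) = min(1, 0.037 + 1.000) = min(1, 1.037) = 1.000
¬((ψ ∨ ψ) ⊕ (ψ ⇒ χ)) = 1 − 1.000 = 0.000
(ψ ∨ (φ ⇒ ψ)) ⊕ ¬((ψ ∨ ψ) ⊕ (ψ ⇒ χ)) = min(1, 0.417 + 0.000) = min(1, 0.417) = 0.417
¬((ψ ∨ (φ ⇒ ψ)) ⊕ ¬((ψ ∨ ψ) ⊕ (ψ ⇒ χ))) = 1 − 0.417 = 0.583

0.583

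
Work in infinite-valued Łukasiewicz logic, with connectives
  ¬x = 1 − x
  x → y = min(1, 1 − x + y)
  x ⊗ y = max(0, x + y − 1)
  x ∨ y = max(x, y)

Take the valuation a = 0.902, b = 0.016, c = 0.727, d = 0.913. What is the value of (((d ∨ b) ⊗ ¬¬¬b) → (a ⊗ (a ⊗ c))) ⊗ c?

d ∨ b = max(0.913, 0.016) = 0.913
¬b = 1 − 0.016 = 0.984
¬¬b = 1 − 0.984 = 0.016
¬¬¬b = 1 − 0.016 = 0.984
(d ∨ b) ⊗ ¬¬¬b = max(0, 0.913 + 0.984 − 1) = max(0, 0.897) = 0.897
a ⊗ c = max(0, 0.902 + 0.727 − 1) = max(0, 0.629) = 0.629
a ⊗ (a ⊗ c) = max(0, 0.902 + 0.629 − 1) = max(0, 0.531) = 0.531
((d ∨ b) ⊗ ¬¬¬b) → (a ⊗ (a ⊗ c)) = min(1, 1 − 0.897 + 0.531) = min(1, 0.634) = 0.634
(((d ∨ b) ⊗ ¬¬¬b) → (a ⊗ (a ⊗ c))) ⊗ c = max(0, 0.634 + 0.727 − 1) = max(0, 0.361) = 0.361

0.361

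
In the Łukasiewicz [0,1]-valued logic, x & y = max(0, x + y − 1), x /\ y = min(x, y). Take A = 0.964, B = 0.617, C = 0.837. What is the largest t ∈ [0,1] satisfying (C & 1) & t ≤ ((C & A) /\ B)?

0.780

C & 1 = max(0, 0.837 + 1.000 − 1) = max(0, 0.837) = 0.837
So the left factor is C & 1 = 0.837.
C & A = max(0, 0.837 + 0.964 − 1) = max(0, 0.801) = 0.801
(C & A) /\ B = min(0.801, 0.617) = 0.617
So the right-hand bound is (C & A) /\ B = 0.617.
The residuum of the Łukasiewicz t-norm gives the supremum: min(1, 1 − 0.837 + 0.617).
1 − 0.837 + 0.617 = 0.780, so t = min(1, 0.780) = 0.780.
Check: 0.837 & 0.780 = max(0, 0.617) = 0.617 ≤ 0.617.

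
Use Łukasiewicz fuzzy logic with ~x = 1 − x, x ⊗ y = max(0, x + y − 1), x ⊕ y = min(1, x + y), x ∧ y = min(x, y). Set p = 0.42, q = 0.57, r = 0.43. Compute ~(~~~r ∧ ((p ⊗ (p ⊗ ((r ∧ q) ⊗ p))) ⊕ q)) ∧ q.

~r = 1 − 0.43 = 0.57
~~r = 1 − 0.57 = 0.43
~~~r = 1 − 0.43 = 0.57
r ∧ q = min(0.43, 0.57) = 0.43
(r ∧ q) ⊗ p = max(0, 0.43 + 0.42 − 1) = max(0, -0.15) = 0.00
p ⊗ ((r ∧ q) ⊗ p) = max(0, 0.42 + 0.00 − 1) = max(0, -0.58) = 0.00
p ⊗ (p ⊗ ((r ∧ q) ⊗ p)) = max(0, 0.42 + 0.00 − 1) = max(0, -0.58) = 0.00
(p ⊗ (p ⊗ ((r ∧ q) ⊗ p))) ⊕ q = min(1, 0.00 + 0.57) = min(1, 0.57) = 0.57
~~~r ∧ ((p ⊗ (p ⊗ ((r ∧ q) ⊗ p))) ⊕ q) = min(0.57, 0.57) = 0.57
~(~~~r ∧ ((p ⊗ (p ⊗ ((r ∧ q) ⊗ p))) ⊕ q)) = 1 − 0.57 = 0.43
~(~~~r ∧ ((p ⊗ (p ⊗ ((r ∧ q) ⊗ p))) ⊕ q)) ∧ q = min(0.43, 0.57) = 0.43

0.43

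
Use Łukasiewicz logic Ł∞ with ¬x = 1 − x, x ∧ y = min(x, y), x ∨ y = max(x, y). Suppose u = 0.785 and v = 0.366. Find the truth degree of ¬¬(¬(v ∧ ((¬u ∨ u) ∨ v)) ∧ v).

¬u = 1 − 0.785 = 0.215
¬u ∨ u = max(0.215, 0.785) = 0.785
(¬u ∨ u) ∨ v = max(0.785, 0.366) = 0.785
v ∧ ((¬u ∨ u) ∨ v) = min(0.366, 0.785) = 0.366
¬(v ∧ ((¬u ∨ u) ∨ v)) = 1 − 0.366 = 0.634
¬(v ∧ ((¬u ∨ u) ∨ v)) ∧ v = min(0.634, 0.366) = 0.366
¬(¬(v ∧ ((¬u ∨ u) ∨ v)) ∧ v) = 1 − 0.366 = 0.634
¬¬(¬(v ∧ ((¬u ∨ u) ∨ v)) ∧ v) = 1 − 0.634 = 0.366

0.366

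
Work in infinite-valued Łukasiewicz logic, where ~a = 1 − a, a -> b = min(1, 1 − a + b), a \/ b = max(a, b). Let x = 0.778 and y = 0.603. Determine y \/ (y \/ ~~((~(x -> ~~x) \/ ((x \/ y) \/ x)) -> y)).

0.825

~x = 1 − 0.778 = 0.222
~~x = 1 − 0.222 = 0.778
x -> ~~x = min(1, 1 − 0.778 + 0.778) = min(1, 1.000) = 1.000
~(x -> ~~x) = 1 − 1.000 = 0.000
x \/ y = max(0.778, 0.603) = 0.778
(x \/ y) \/ x = max(0.778, 0.778) = 0.778
~(x -> ~~x) \/ ((x \/ y) \/ x) = max(0.000, 0.778) = 0.778
(~(x -> ~~x) \/ ((x \/ y) \/ x)) -> y = min(1, 1 − 0.778 + 0.603) = min(1, 0.825) = 0.825
~((~(x -> ~~x) \/ ((x \/ y) \/ x)) -> y) = 1 − 0.825 = 0.175
~~((~(x -> ~~x) \/ ((x \/ y) \/ x)) -> y) = 1 − 0.175 = 0.825
y \/ ~~((~(x -> ~~x) \/ ((x \/ y) \/ x)) -> y) = max(0.603, 0.825) = 0.825
y \/ (y \/ ~~((~(x -> ~~x) \/ ((x \/ y) \/ x)) -> y)) = max(0.603, 0.825) = 0.825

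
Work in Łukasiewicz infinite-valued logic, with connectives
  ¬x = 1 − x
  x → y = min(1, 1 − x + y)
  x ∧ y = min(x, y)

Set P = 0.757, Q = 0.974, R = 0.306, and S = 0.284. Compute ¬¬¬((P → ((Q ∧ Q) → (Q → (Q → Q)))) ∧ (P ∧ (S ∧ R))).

Q ∧ Q = min(0.974, 0.974) = 0.974
Q → Q = min(1, 1 − 0.974 + 0.974) = min(1, 1.000) = 1.000
Q → (Q → Q) = min(1, 1 − 0.974 + 1.000) = min(1, 1.026) = 1.000
(Q ∧ Q) → (Q → (Q → Q)) = min(1, 1 − 0.974 + 1.000) = min(1, 1.026) = 1.000
P → ((Q ∧ Q) → (Q → (Q → Q))) = min(1, 1 − 0.757 + 1.000) = min(1, 1.243) = 1.000
S ∧ R = min(0.284, 0.306) = 0.284
P ∧ (S ∧ R) = min(0.757, 0.284) = 0.284
(P → ((Q ∧ Q) → (Q → (Q → Q)))) ∧ (P ∧ (S ∧ R)) = min(1.000, 0.284) = 0.284
¬((P → ((Q ∧ Q) → (Q → (Q → Q)))) ∧ (P ∧ (S ∧ R))) = 1 − 0.284 = 0.716
¬¬((P → ((Q ∧ Q) → (Q → (Q → Q)))) ∧ (P ∧ (S ∧ R))) = 1 − 0.716 = 0.284
¬¬¬((P → ((Q ∧ Q) → (Q → (Q → Q)))) ∧ (P ∧ (S ∧ R))) = 1 − 0.284 = 0.716

0.716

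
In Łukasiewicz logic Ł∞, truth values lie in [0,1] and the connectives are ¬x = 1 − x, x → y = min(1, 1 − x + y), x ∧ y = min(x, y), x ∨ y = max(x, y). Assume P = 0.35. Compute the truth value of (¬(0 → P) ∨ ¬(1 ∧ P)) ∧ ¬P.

0.65

0 → P = min(1, 1 − 0.00 + 0.35) = min(1, 1.35) = 1.00
¬(0 → P) = 1 − 1.00 = 0.00
1 ∧ P = min(1.00, 0.35) = 0.35
¬(1 ∧ P) = 1 − 0.35 = 0.65
¬(0 → P) ∨ ¬(1 ∧ P) = max(0.00, 0.65) = 0.65
¬P = 1 − 0.35 = 0.65
(¬(0 → P) ∨ ¬(1 ∧ P)) ∧ ¬P = min(0.65, 0.65) = 0.65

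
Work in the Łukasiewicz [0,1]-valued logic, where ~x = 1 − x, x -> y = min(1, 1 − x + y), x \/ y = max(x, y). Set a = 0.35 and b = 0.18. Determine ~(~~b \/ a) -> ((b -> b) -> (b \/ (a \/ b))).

0.70

~b = 1 − 0.18 = 0.82
~~b = 1 − 0.82 = 0.18
~~b \/ a = max(0.18, 0.35) = 0.35
~(~~b \/ a) = 1 − 0.35 = 0.65
b -> b = min(1, 1 − 0.18 + 0.18) = min(1, 1.00) = 1.00
a \/ b = max(0.35, 0.18) = 0.35
b \/ (a \/ b) = max(0.18, 0.35) = 0.35
(b -> b) -> (b \/ (a \/ b)) = min(1, 1 − 1.00 + 0.35) = min(1, 0.35) = 0.35
~(~~b \/ a) -> ((b -> b) -> (b \/ (a \/ b))) = min(1, 1 − 0.65 + 0.35) = min(1, 0.70) = 0.70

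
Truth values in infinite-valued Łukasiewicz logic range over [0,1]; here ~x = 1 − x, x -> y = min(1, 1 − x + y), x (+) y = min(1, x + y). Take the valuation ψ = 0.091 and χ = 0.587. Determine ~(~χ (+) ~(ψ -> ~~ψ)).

0.587

~χ = 1 − 0.587 = 0.413
~ψ = 1 − 0.091 = 0.909
~~ψ = 1 − 0.909 = 0.091
ψ -> ~~ψ = min(1, 1 − 0.091 + 0.091) = min(1, 1.000) = 1.000
~(ψ -> ~~ψ) = 1 − 1.000 = 0.000
~χ (+) ~(ψ -> ~~ψ) = min(1, 0.413 + 0.000) = min(1, 0.413) = 0.413
~(~χ (+) ~(ψ -> ~~ψ)) = 1 − 0.413 = 0.587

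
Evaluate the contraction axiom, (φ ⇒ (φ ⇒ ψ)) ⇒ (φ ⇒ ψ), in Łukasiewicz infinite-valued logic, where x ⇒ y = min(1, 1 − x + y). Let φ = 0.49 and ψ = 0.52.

φ ⇒ ψ = min(1, 1 − 0.49 + 0.52) = min(1, 1.03) = 1.00
φ ⇒ (φ ⇒ ψ) = min(1, 1 − 0.49 + 1.00) = min(1, 1.51) = 1.00
(φ ⇒ (φ ⇒ ψ)) ⇒ (φ ⇒ ψ) = min(1, 1 − 1.00 + 1.00) = min(1, 1.00) = 1.00

1.00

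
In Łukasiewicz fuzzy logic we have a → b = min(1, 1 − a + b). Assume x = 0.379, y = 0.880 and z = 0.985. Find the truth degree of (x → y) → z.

0.985

x → y = min(1, 1 − 0.379 + 0.880) = min(1, 1.501) = 1.000
(x → y) → z = min(1, 1 − 1.000 + 0.985) = min(1, 0.985) = 0.985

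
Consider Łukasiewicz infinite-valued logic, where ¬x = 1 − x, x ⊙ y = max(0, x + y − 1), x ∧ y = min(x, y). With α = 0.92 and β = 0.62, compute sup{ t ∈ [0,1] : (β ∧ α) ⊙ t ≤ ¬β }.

β ∧ α = min(0.62, 0.92) = 0.62
So the left factor is β ∧ α = 0.62.
¬β = 1 − 0.62 = 0.38
So the right-hand bound is ¬β = 0.38.
The residuum of the Łukasiewicz t-norm gives the supremum: min(1, 1 − 0.62 + 0.38).
1 − 0.62 + 0.38 = 0.76, so t = min(1, 0.76) = 0.76.
Check: 0.62 ⊙ 0.76 = max(0, 0.38) = 0.38 ≤ 0.38.

0.76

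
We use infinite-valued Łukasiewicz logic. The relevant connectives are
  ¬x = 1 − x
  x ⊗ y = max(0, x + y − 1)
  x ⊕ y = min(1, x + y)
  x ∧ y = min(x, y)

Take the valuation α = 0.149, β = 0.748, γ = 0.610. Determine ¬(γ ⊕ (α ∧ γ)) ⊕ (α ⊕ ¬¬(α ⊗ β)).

0.390

α ∧ γ = min(0.149, 0.610) = 0.149
γ ⊕ (α ∧ γ) = min(1, 0.610 + 0.149) = min(1, 0.759) = 0.759
¬(γ ⊕ (α ∧ γ)) = 1 − 0.759 = 0.241
α ⊗ β = max(0, 0.149 + 0.748 − 1) = max(0, -0.103) = 0.000
¬(α ⊗ β) = 1 − 0.000 = 1.000
¬¬(α ⊗ β) = 1 − 1.000 = 0.000
α ⊕ ¬¬(α ⊗ β) = min(1, 0.149 + 0.000) = min(1, 0.149) = 0.149
¬(γ ⊕ (α ∧ γ)) ⊕ (α ⊕ ¬¬(α ⊗ β)) = min(1, 0.241 + 0.149) = min(1, 0.390) = 0.390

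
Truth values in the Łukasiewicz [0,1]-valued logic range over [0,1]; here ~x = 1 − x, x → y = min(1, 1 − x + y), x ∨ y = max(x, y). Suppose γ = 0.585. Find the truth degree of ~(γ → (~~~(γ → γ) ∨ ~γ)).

0.170

γ → γ = min(1, 1 − 0.585 + 0.585) = min(1, 1.000) = 1.000
~(γ → γ) = 1 − 1.000 = 0.000
~~(γ → γ) = 1 − 0.000 = 1.000
~~~(γ → γ) = 1 − 1.000 = 0.000
~γ = 1 − 0.585 = 0.415
~~~(γ → γ) ∨ ~γ = max(0.000, 0.415) = 0.415
γ → (~~~(γ → γ) ∨ ~γ) = min(1, 1 − 0.585 + 0.415) = min(1, 0.830) = 0.830
~(γ → (~~~(γ → γ) ∨ ~γ)) = 1 − 0.830 = 0.170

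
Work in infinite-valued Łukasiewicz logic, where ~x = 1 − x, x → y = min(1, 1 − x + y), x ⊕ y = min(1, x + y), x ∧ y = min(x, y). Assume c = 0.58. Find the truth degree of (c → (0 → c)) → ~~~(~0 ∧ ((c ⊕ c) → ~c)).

0 → c = min(1, 1 − 0.00 + 0.58) = min(1, 1.58) = 1.00
c → (0 → c) = min(1, 1 − 0.58 + 1.00) = min(1, 1.42) = 1.00
~0 = 1 − 0.00 = 1.00
c ⊕ c = min(1, 0.58 + 0.58) = min(1, 1.16) = 1.00
~c = 1 − 0.58 = 0.42
(c ⊕ c) → ~c = min(1, 1 − 1.00 + 0.42) = min(1, 0.42) = 0.42
~0 ∧ ((c ⊕ c) → ~c) = min(1.00, 0.42) = 0.42
~(~0 ∧ ((c ⊕ c) → ~c)) = 1 − 0.42 = 0.58
~~(~0 ∧ ((c ⊕ c) → ~c)) = 1 − 0.58 = 0.42
~~~(~0 ∧ ((c ⊕ c) → ~c)) = 1 − 0.42 = 0.58
(c → (0 → c)) → ~~~(~0 ∧ ((c ⊕ c) → ~c)) = min(1, 1 − 1.00 + 0.58) = min(1, 0.58) = 0.58

0.58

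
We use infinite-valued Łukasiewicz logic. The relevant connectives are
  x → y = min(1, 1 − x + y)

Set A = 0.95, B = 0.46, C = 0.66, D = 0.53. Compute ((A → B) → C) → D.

0.53

A → B = min(1, 1 − 0.95 + 0.46) = min(1, 0.51) = 0.51
(A → B) → C = min(1, 1 − 0.51 + 0.66) = min(1, 1.15) = 1.00
((A → B) → C) → D = min(1, 1 − 1.00 + 0.53) = min(1, 0.53) = 0.53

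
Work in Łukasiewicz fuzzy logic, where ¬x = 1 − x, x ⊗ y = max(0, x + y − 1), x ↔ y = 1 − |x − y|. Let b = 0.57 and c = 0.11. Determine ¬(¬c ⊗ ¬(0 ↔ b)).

0.54

¬c = 1 − 0.11 = 0.89
0 ↔ b = 1 − |0.00 − 0.57| = 1 − 0.57 = 0.43
¬(0 ↔ b) = 1 − 0.43 = 0.57
¬c ⊗ ¬(0 ↔ b) = max(0, 0.89 + 0.57 − 1) = max(0, 0.46) = 0.46
¬(¬c ⊗ ¬(0 ↔ b)) = 1 − 0.46 = 0.54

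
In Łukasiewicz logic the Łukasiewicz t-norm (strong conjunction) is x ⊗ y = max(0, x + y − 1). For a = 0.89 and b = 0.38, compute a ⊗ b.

0.27

a ⊗ b = max(0, 0.89 + 0.38 − 1) = max(0, 0.27) = 0.27
For comparison, the Gödel (minimum) t-norm min(x, y) would give 0.38.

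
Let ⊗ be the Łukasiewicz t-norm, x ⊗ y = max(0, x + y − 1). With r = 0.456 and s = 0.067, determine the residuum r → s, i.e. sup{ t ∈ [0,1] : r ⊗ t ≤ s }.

0.611

The residuum of the Łukasiewicz t-norm gives the supremum: min(1, 1 − 0.456 + 0.067).
1 − 0.456 + 0.067 = 0.611, so t = min(1, 0.611) = 0.611.
Check: 0.456 ⊗ 0.611 = max(0, 0.067) = 0.067 ≤ 0.067.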